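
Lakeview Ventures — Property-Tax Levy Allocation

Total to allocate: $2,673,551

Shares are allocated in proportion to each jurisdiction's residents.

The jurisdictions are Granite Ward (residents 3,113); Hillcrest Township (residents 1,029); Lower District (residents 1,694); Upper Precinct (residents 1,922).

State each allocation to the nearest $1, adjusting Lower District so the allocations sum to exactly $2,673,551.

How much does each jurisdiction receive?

Granite Ward: $1,072,798 | Hillcrest Township: $354,613 | Lower District: $583,783 | Upper Precinct: $662,357

Residents total: 7,758.
Raw shares: Granite Ward 3,113/7,758 × $2,673,551 = 1,072,797.66; Hillcrest Township 1,029/7,758 × $2,673,551 = 354,612.53; Lower District 1,694/7,758 × $2,673,551 = 583,783.89; Upper Precinct 1,922/7,758 × $2,673,551 = 662,356.92.
After rounding ($1): Granite Ward $1,072,798; Hillcrest Township $354,613; Lower District $583,784; Upper Precinct $662,357. Sum = $2,673,552.
Difference $2,673,551 − $2,673,552 = −$1 applied to Lower District: Lower District becomes $583,783.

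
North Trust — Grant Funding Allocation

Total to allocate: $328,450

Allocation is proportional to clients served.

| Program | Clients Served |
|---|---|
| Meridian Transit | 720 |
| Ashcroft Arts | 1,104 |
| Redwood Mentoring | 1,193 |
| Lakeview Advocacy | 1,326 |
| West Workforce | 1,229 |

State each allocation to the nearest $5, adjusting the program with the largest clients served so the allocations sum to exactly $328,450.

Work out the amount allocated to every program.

Meridian Transit: $42,440 | Ashcroft Arts: $65,075 | Redwood Mentoring: $70,325 | Lakeview Advocacy: $78,165 | West Workforce: $72,445

Combined clients served = 720 + 1,104 + 1,193 + 1,326 + 1,229 = 5,572.
Unrounded shares: Meridian Transit 42,441.49; Ashcroft Arts 65,076.96; Redwood Mentoring 70,323.20; Lakeview Advocacy 78,163.08; West Workforce 72,445.27.
Rounded to nearest $5: Meridian Transit $42,440; Ashcroft Arts $65,075; Redwood Mentoring $70,325; Lakeview Advocacy $78,165; West Workforce $72,445. Sum = $328,450.
Rounded total matches; no reconciliation needed.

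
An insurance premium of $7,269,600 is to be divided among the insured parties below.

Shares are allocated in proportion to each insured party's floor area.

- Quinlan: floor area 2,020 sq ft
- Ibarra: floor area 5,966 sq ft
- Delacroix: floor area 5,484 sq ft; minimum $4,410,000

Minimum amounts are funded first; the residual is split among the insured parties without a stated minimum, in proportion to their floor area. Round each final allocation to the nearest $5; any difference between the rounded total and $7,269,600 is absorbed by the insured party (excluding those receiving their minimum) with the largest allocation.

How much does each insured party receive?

Quinlan: $723,315; Ibarra: $2,136,285; Delacroix: $4,410,000

Guaranteed amounts: Delacroix $4,410,000. Balance $2,859,600.
Balance split over remaining floor area 7,986: Quinlan 723,314.80 → $723,315; Ibarra 2,136,285.20 → $2,136,285.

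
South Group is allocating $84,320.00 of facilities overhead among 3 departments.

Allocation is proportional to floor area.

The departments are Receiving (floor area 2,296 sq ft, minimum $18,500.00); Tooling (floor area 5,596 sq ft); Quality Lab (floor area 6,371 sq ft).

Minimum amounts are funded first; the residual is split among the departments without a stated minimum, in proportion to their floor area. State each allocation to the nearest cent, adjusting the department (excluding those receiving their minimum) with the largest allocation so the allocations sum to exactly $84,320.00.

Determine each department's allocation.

Receiving: $18,500.00 · Tooling: $30,778.70 · Quality Lab: $35,041.30

Minimums first: Receiving $18,500.00. Balance $65,820.00.
Balance split over remaining floor area 11,967: Tooling 30,778.7014 → $30,778.70; Quality Lab 35,041.2986 → $35,041.30.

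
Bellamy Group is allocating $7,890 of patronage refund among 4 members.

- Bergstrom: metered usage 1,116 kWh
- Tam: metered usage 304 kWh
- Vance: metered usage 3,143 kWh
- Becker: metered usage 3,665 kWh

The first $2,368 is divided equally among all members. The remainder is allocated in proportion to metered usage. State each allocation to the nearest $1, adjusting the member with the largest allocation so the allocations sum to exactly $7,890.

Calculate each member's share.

$2,368 shared equally gives $592 per member.
Remainder $5,522 by metered usage (total 8,228): Bergstrom 748.97 → $749; Tam 204.02 → $204; Vance 2,109.34 → $2,109; Becker 2,459.67 → $2,460.
Totals: Bergstrom $592 + $749 = $1,341; Tam $592 + $204 = $796; Vance $592 + $2,109 = $2,701; Becker $592 + $2,460 = $3,052.

Bergstrom: $1,341 · Tam: $796 · Vance: $2,701 · Becker: $3,052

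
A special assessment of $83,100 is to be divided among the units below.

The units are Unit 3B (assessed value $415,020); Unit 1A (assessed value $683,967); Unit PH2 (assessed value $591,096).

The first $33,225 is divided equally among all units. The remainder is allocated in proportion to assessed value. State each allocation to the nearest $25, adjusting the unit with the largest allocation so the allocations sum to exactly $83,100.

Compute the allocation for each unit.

Equal tier: $33,225 ÷ 3 = $11,075 apiece.
Remainder $49,875 by assessed value (total 1,690,083): Unit 3B 12,247.40 → $12,250; Unit 1A 20,184.13 → $20,175; Unit PH2 17,443.47 → $17,450.
Totals: Unit 3B $11,075 + $12,250 = $23,325; Unit 1A $11,075 + $20,175 = $31,250; Unit PH2 $11,075 + $17,450 = $28,525.

Unit 3B: $23,325; Unit 1A: $31,250; Unit PH2: $28,525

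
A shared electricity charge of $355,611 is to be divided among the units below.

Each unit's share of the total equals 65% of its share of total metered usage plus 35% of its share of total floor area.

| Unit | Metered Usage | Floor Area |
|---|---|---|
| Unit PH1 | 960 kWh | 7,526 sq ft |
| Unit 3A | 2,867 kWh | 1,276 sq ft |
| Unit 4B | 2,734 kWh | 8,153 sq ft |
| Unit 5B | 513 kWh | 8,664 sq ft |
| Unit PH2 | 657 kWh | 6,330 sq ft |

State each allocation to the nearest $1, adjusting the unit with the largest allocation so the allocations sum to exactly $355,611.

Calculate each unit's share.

Totals — metered usage 7,731, floor area 31,949.
Combined weights (65% metered usage + 35% floor area): Unit PH1 0.1632; Unit 3A 0.2550; Unit 4B 0.3192; Unit 5B 0.1380; Unit PH2 0.1246.
Raw shares: Unit PH1 58,021.86; Unit 3A 90,690.60; Unit 4B 113,504.83; Unit 5B 49,090.43; Unit PH2 44,303.28.
After rounding ($1): Unit PH1 $58,022; Unit 3A $90,691; Unit 4B $113,505; Unit 5B $49,090; Unit PH2 $44,303. Sum = $355,611.
Rounded total matches; no reconciliation needed.

Unit PH1: $58,022; Unit 3A: $90,691; Unit 4B: $113,505; Unit 5B: $49,090; Unit PH2: $44,303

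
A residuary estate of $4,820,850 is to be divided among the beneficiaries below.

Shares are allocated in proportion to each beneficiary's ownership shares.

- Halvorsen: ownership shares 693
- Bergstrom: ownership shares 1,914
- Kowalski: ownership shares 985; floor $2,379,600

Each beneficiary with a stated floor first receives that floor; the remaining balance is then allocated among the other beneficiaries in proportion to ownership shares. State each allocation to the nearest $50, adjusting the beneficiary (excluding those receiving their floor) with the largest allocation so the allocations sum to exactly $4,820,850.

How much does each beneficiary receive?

Halvorsen: $648,950 · Bergstrom: $1,792,300 · Kowalski: $2,379,600

Fund the minimums — Kowalski $2,379,600. Balance $2,441,250.
Balance split over remaining ownership shares 2,607: Halvorsen 648,939.87 → $648,950; Bergstrom 1,792,310.13 → $1,792,300.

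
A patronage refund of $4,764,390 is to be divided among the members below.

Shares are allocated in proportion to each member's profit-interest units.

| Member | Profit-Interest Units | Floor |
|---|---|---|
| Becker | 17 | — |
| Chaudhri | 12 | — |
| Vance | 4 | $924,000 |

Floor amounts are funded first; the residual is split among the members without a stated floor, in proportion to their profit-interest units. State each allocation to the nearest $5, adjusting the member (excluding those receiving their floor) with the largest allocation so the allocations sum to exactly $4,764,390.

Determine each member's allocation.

Becker: $2,251,265 | Chaudhri: $1,589,125 | Vance: $924,000

Minimums first: Vance $924,000. Balance $3,840,390.
Balance split over remaining profit-interest units 29: Becker 2,251,263.10 → $2,251,265; Chaudhri 1,589,126.90 → $1,589,125.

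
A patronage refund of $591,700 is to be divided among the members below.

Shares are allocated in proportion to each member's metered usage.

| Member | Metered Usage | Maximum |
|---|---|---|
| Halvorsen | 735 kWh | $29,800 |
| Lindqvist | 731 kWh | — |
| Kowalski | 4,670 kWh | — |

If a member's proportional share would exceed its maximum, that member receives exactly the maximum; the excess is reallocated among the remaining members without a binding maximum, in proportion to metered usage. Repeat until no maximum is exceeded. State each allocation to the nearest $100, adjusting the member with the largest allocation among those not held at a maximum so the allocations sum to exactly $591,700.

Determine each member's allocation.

Total metered usage = 6,136.
Pro-rata shares before constraints: Halvorsen 70,876.71; Lindqvist 70,490.99; Kowalski 450,332.30.
Cap binds for Halvorsen ($29,800); balance $561,900 reallocated over remaining metered usage 5,401.
Shares after redistribution: Lindqvist 76,050.53 → $76,100; Kowalski 485,849.47 → $485,800.

Halvorsen: $29,800; Lindqvist: $76,100; Kowalski: $485,800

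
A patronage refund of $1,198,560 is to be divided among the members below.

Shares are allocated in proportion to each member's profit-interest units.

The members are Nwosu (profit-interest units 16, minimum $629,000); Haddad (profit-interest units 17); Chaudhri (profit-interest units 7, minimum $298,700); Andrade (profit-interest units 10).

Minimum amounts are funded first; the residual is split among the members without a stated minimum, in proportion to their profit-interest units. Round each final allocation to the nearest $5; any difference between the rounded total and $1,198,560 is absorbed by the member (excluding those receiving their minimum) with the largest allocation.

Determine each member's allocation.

Nwosu: $629,000; Haddad: $170,540; Chaudhri: $298,700; Andrade: $100,320

Minimums first: Nwosu $629,000; Chaudhri $298,700. Residual $270,860.
Residual split over remaining profit-interest units 27: Haddad 170,541.48 → $170,540; Andrade 100,318.52 → $100,320.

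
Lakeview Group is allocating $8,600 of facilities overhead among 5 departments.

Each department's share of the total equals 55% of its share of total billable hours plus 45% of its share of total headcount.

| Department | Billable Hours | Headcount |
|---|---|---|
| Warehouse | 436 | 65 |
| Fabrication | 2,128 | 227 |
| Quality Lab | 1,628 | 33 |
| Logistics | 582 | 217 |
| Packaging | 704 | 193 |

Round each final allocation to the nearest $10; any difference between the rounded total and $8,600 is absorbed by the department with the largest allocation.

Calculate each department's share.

Warehouse: $720 · Fabrication: $3,030 · Quality Lab: $1,580 · Logistics: $1,650 · Packaging: $1,620

Totals — billable hours 5,478, headcount 735.
Combined weights (55% billable hours + 45% headcount): Warehouse 0.0836; Fabrication 0.3526; Quality Lab 0.1837; Logistics 0.1913; Packaging 0.1888.
Proportional shares: Warehouse 718.71; Fabrication 3,032.65; Quality Lab 1,579.46; Logistics 1,645.10; Packaging 1,624.08.
At nearest $10: Warehouse $720; Fabrication $3,030; Quality Lab $1,580; Logistics $1,650; Packaging $1,620. Sum = $8,600.
Rounded total matches; no reconciliation needed.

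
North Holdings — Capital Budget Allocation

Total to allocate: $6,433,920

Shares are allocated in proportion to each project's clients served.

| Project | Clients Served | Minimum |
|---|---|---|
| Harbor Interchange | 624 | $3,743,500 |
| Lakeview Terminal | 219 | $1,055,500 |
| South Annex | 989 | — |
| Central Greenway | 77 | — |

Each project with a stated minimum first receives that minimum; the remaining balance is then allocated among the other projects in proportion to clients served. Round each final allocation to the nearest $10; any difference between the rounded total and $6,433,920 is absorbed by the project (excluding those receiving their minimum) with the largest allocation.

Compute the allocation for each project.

Harbor Interchange: $3,743,500; Lakeview Terminal: $1,055,500; South Annex: $1,516,830; Central Greenway: $118,090

Guaranteed amounts: Harbor Interchange $3,743,500; Lakeview Terminal $1,055,500. Residual $1,634,920.
Residual split over remaining clients served 1,066: South Annex 1,516,825.40 → $1,516,830; Central Greenway 118,094.60 → $118,090.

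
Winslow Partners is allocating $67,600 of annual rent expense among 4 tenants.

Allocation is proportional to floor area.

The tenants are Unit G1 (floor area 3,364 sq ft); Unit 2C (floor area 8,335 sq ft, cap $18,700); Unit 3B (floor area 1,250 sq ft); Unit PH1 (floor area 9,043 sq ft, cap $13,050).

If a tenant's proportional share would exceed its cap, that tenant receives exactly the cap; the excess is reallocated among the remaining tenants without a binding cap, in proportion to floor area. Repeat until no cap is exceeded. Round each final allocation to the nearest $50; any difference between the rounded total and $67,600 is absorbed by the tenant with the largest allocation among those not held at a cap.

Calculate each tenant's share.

Unit G1: $26,150; Unit 2C: $18,700; Unit 3B: $9,700; Unit PH1: $13,050

Total floor area = 21,992.
Pro-rata shares before constraints: Unit G1 10,340.41; Unit 2C 25,620.50; Unit 3B 3,842.31; Unit PH1 27,796.78.
Cap binds for Unit 2C ($18,700), Unit PH1 ($13,050); residual $35,850 reallocated over remaining floor area 4,614.
Shares after redistribution: Unit G1 26,137.71 → $26,150; Unit 3B 9,712.29 → $9,700.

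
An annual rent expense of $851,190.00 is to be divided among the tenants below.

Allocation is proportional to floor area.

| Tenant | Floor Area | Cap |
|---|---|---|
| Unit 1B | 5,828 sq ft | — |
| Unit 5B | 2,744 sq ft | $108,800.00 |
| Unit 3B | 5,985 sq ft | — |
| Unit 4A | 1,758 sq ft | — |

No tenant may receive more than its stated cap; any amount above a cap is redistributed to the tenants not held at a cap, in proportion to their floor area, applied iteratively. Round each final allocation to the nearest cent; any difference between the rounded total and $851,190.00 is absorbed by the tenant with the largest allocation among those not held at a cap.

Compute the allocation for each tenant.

Unit 1B: $318,815.78 · Unit 5B: $108,800.00 · Unit 3B: $327,404.33 · Unit 4A: $96,169.89

Floor area total: 16,315.
Pro-rata shares before constraints: Unit 1B 304,059.7806; Unit 5B 143,160.6105; Unit 3B 312,250.8213; Unit 4A 91,718.7876.
Cap binds for Unit 5B ($108,800.00); residual $742,390.00 reallocated over remaining floor area 13,571.
Remaining shares: Unit 1B 318,815.7778 → $318,815.78; Unit 3B 327,404.3291 → $327,404.33; Unit 4A 96,169.8932 → $96,169.89.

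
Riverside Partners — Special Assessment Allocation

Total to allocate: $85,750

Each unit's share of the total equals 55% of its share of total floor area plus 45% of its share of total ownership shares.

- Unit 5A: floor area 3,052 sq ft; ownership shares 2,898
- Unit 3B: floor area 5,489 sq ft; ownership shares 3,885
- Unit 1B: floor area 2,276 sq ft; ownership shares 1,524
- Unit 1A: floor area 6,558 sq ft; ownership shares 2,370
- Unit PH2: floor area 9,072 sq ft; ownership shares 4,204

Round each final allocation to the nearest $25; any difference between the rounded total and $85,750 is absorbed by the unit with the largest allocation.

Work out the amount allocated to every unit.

Floor area total 26,447; ownership shares total 14,881.
Combined weights (55% floor area + 45% ownership shares): Unit 5A 0.1511; Unit 3B 0.2316; Unit 1B 0.0934; Unit 1A 0.2081; Unit PH2 0.3158.
Raw shares: Unit 5A 12,957.30; Unit 3B 19,862.53; Unit 1B 8,010.59; Unit 1A 17,840.35; Unit PH2 27,079.22.
After rounding ($25): Unit 5A $12,950; Unit 3B $19,875; Unit 1B $8,000; Unit 1A $17,850; Unit PH2 $27,075. Sum = $85,750.
Rounded total matches; no reconciliation needed.

Unit 5A: $12,950 | Unit 3B: $19,875 | Unit 1B: $8,000 | Unit 1A: $17,850 | Unit PH2: $27,075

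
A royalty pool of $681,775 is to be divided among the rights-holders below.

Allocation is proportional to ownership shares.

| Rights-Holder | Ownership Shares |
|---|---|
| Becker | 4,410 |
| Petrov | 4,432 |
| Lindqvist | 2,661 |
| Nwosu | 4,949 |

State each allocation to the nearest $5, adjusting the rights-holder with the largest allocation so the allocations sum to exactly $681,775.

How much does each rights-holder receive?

Sum of ownership shares: 16,452.
Raw shares: Becker 4,410/16,452 × $681,775 = 182,751.50; Petrov 4,432/16,452 × $681,775 = 183,663.19; Lindqvist 2,661/16,452 × $681,775 = 110,272.51; Nwosu 4,949/16,452 × $681,775 = 205,087.80.
After rounding ($5): Becker $182,750; Petrov $183,665; Lindqvist $110,275; Nwosu $205,090. Sum = $681,780.
Difference $681,775 − $681,780 = −$5 applied to largest allocation (Nwosu): Nwosu becomes $205,085.

Becker: $182,750 | Petrov: $183,665 | Lindqvist: $110,275 | Nwosu: $205,085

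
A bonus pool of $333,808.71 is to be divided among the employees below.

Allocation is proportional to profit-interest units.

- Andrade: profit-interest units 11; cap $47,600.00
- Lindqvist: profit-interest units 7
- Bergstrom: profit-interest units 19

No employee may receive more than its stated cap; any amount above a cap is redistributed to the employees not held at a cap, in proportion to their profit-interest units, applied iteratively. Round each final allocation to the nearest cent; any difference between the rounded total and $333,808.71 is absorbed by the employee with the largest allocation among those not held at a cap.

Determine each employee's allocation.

Total profit-interest units = 37.
Pro-rata shares before constraints: Andrade 99,240.4273; Lindqvist 63,152.9992; Bergstrom 171,415.2835.
Capped: Andrade ($47,600.00); remaining pool $286,208.71 reallocated over remaining profit-interest units 26.
Shares after redistribution: Lindqvist 77,056.1912 → $77,056.19; Bergstrom 209,152.5188 → $209,152.52.

Andrade: $47,600.00 · Lindqvist: $77,056.19 · Bergstrom: $209,152.52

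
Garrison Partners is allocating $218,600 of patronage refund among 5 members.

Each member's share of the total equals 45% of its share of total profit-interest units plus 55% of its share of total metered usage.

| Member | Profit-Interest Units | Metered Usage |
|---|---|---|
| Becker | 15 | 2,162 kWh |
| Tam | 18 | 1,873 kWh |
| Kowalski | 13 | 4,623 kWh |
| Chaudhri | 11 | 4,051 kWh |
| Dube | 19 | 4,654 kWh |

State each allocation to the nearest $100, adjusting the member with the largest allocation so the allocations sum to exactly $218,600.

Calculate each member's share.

Becker: $34,400; Tam: $36,300; Kowalski: $48,800; Chaudhri: $42,300; Dube: $56,800

Profit-interest units total 76; metered usage total 17,363.
Blended shares (45% profit-interest units + 55% metered usage): Becker 0.1573; Tam 0.1659; Kowalski 0.2234; Chaudhri 0.1935; Dube 0.2599.
Unrounded shares: Becker 34,385.89; Tam 36,267.74; Kowalski 48,838.39; Chaudhri 42,288.89; Dube 56,819.10.
After rounding ($100): Becker $34,400; Tam $36,300; Kowalski $48,800; Chaudhri $42,300; Dube $56,800. Sum = $218,600.
No rounding difference to absorb.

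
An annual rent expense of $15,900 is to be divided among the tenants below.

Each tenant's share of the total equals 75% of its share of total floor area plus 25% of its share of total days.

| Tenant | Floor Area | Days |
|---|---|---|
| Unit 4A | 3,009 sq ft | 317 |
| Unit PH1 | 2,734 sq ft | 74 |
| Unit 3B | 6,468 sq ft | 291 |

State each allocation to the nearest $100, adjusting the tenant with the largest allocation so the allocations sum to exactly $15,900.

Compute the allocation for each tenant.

Totals — floor area 12,211, days 682.
Combined weights (75% floor area + 25% days): Unit 4A 0.3010; Unit PH1 0.1950; Unit 3B 0.5039.
Unrounded shares: Unit 4A 4,786.14; Unit PH1 3,101.27; Unit 3B 8,012.59.
Rounded to nearest $100: Unit 4A $4,800; Unit PH1 $3,100; Unit 3B $8,000. Sum = $15,900.
Rounded total matches; no reconciliation needed.

Unit 4A: $4,800 · Unit PH1: $3,100 · Unit 3B: $8,000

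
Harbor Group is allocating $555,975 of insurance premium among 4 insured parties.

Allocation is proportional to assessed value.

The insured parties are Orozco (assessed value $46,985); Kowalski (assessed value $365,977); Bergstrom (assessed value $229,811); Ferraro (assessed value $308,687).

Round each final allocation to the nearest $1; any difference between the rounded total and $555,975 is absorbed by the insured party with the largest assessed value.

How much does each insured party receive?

Combined assessed value = 46,985 + 365,977 + 229,811 + 308,687 = 951,460.
Proportional shares: Orozco 27,455.16; Kowalski 213,854.56; Bergstrom 134,287.49; Ferraro 180,377.79.
After rounding ($1): Orozco $27,455; Kowalski $213,855; Bergstrom $134,287; Ferraro $180,378. Sum = $555,975.
Sum already equals the total — no adjustment.

Orozco: $27,455; Kowalski: $213,855; Bergstrom: $134,287; Ferraro: $180,378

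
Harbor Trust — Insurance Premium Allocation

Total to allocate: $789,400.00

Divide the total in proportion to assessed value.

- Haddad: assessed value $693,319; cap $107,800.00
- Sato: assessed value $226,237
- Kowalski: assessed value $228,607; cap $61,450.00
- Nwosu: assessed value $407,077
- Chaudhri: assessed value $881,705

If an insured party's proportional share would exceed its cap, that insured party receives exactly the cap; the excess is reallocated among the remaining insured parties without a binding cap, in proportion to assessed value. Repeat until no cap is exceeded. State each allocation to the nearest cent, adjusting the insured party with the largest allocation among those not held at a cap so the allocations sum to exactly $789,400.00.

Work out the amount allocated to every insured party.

Haddad: $107,800.00 | Sato: $92,606.68 | Kowalski: $61,450.00 | Nwosu: $166,630.78 | Chaudhri: $360,912.54

Combined assessed value = 2,436,945.
Unconstrained shares: Haddad 224,586.9392; Sato 73,284.9891; Kowalski 74,052.7036; Nwosu 131,864.5205; Chaudhri 285,610.8476.
Cap binds for Haddad ($107,800.00), Kowalski ($61,450.00); balance $620,150.00 reallocated over remaining assessed value 1,515,019.
Redistributed shares: Sato 92,606.6772 → $92,606.68; Nwosu 166,630.7826 → $166,630.78; Chaudhri 360,912.5402 → $360,912.54.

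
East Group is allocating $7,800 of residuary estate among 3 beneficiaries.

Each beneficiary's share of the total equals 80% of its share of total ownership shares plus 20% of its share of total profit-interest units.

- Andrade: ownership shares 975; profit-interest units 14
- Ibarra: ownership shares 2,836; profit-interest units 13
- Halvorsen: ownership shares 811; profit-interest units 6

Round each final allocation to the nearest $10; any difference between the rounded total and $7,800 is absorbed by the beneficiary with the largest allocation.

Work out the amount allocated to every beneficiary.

Totals — ownership shares 4,622, profit-interest units 33.
Blended shares (80% ownership shares + 20% profit-interest units): Andrade 0.2536; Ibarra 0.5697; Halvorsen 0.1767.
Pro-rata amounts: Andrade 1,978.13; Ibarra 4,443.33; Halvorsen 1,378.54.
After rounding ($10): Andrade $1,980; Ibarra $4,440; Halvorsen $1,380. Sum = $7,800.
Sum already equals the total — no adjustment.

Andrade: $1,980 | Ibarra: $4,440 | Halvorsen: $1,380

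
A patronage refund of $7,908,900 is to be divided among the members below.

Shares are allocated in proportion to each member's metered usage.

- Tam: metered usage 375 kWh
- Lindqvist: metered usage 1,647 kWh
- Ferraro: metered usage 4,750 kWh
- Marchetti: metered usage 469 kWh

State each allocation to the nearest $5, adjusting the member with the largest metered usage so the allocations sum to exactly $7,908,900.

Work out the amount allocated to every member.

Sum of metered usage: 375 + 1,647 + 4,750 + 469 = 7,241.
Raw shares: Tam 409,589.49; Lindqvist 1,798,917.04; Ferraro 5,188,133.55; Marchetti 512,259.92.
At nearest $5: Tam $409,590; Lindqvist $1,798,915; Ferraro $5,188,135; Marchetti $512,260. Sum = $7,908,900.
No rounding difference to absorb.

Tam: $409,590 · Lindqvist: $1,798,915 · Ferraro: $5,188,135 · Marchetti: $512,260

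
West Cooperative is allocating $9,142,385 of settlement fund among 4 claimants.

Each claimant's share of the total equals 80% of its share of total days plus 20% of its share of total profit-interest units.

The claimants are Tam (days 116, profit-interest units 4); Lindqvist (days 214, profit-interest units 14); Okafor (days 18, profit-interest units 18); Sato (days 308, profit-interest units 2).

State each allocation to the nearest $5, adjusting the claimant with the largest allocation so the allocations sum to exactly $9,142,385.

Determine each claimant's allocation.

Tam: $1,485,785; Lindqvist: $3,059,590; Okafor: $1,066,805; Sato: $3,530,205

Days total 656; profit-interest units total 38.
Combined weights (80% days + 20% profit-interest units): Tam 0.1625; Lindqvist 0.3347; Okafor 0.1167; Sato 0.3861.
Proportional shares: Tam 1,485,784.26; Lindqvist 3,059,588.92; Okafor 1,066,807.18; Sato 3,530,204.63.
After rounding ($5): Tam $1,485,785; Lindqvist $3,059,590; Okafor $1,066,805; Sato $3,530,205. Sum = $9,142,385.
Rounded total matches; no reconciliation needed.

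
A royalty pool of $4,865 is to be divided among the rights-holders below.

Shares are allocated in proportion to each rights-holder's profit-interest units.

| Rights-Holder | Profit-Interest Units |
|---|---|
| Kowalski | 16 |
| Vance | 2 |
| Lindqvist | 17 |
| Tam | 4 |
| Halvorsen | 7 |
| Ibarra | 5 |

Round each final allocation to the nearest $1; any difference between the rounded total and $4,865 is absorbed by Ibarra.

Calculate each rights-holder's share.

Total profit-interest units = 51.
Raw shares: Kowalski 16/51 × $4,865 = 1,526.27; Vance 2/51 × $4,865 = 190.78; Lindqvist 17/51 × $4,865 = 1,621.67; Tam 4/51 × $4,865 = 381.57; Halvorsen 7/51 × $4,865 = 667.75; Ibarra 5/51 × $4,865 = 476.96.
At nearest $1: Kowalski $1,526; Vance $191; Lindqvist $1,622; Tam $382; Halvorsen $668; Ibarra $477. Sum = $4,866.
Difference $4,865 − $4,866 = −$1 applied to Ibarra: Ibarra becomes $476.

Kowalski: $1,526; Vance: $191; Lindqvist: $1,622; Tam: $382; Halvorsen: $668; Ibarra: $476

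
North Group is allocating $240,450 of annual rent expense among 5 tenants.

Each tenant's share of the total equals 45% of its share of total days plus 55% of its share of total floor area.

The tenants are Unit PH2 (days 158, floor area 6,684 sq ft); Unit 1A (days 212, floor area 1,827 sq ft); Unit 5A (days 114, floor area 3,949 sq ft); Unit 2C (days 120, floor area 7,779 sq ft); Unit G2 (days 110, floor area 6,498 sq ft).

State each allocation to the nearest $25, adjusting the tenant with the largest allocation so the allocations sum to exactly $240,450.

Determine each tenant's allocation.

Days total 714; floor area total 26,737.
Composite weights (45% days + 55% floor area): Unit PH2 0.2371; Unit 1A 0.1712; Unit 5A 0.1531; Unit 2C 0.2357; Unit G2 0.2030.
Raw shares: Unit PH2 57,004.61; Unit 1A 41,164.13; Unit 5A 36,808.71; Unit 2C 56,662.06; Unit G2 48,810.49.
Rounded to nearest $25: Unit PH2 $57,000; Unit 1A $41,175; Unit 5A $36,800; Unit 2C $56,650; Unit G2 $48,800. Sum = $240,425.
Difference $240,450 − $240,425 = +$25 applied to largest allocation (Unit PH2): Unit PH2 becomes $57,025.

Unit PH2: $57,025; Unit 1A: $41,175; Unit 5A: $36,800; Unit 2C: $56,650; Unit G2: $48,800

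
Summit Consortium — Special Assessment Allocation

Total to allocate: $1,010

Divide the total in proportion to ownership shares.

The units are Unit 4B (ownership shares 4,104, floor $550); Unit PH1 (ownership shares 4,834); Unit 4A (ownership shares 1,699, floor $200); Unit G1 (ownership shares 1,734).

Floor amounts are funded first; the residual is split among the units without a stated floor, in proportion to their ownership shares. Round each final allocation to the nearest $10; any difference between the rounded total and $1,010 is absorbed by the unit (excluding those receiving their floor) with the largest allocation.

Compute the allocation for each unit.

Unit 4B: $550 · Unit PH1: $190 · Unit 4A: $200 · Unit G1: $70

Fund the minimums — Unit 4B $550; Unit 4A $200. Remaining pool $260.
Remaining pool split over remaining ownership shares 6,568: Unit PH1 191.36 → $190; Unit G1 68.64 → $70.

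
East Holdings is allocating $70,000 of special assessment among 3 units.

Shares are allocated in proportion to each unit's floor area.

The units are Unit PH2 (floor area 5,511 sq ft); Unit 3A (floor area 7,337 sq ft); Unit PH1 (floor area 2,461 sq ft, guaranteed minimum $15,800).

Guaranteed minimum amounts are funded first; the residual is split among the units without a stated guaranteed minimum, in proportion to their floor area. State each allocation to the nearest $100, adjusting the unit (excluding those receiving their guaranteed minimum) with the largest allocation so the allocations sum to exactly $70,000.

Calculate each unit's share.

Guaranteed amounts: Unit PH1 $15,800. Remaining pool $54,200.
Remaining pool split over remaining floor area 12,848: Unit PH2 23,248.46 → $23,200; Unit 3A 30,951.54 → $31,000.

Unit PH2: $23,200; Unit 3A: $31,000; Unit PH1: $15,800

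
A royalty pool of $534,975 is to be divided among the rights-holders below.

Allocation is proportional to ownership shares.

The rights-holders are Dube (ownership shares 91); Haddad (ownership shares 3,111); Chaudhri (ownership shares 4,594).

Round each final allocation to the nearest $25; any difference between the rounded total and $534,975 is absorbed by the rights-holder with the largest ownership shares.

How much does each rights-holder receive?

Dube: $6,250; Haddad: $213,475; Chaudhri: $315,250

Sum of ownership shares: 91 + 3,111 + 4,594 = 7,796.
Proportional shares: Dube 6,244.58; Haddad 213,482.20; Chaudhri 315,248.22.
After rounding ($25): Dube $6,250; Haddad $213,475; Chaudhri $315,250. Sum = $534,975.
Rounded total matches; no reconciliation needed.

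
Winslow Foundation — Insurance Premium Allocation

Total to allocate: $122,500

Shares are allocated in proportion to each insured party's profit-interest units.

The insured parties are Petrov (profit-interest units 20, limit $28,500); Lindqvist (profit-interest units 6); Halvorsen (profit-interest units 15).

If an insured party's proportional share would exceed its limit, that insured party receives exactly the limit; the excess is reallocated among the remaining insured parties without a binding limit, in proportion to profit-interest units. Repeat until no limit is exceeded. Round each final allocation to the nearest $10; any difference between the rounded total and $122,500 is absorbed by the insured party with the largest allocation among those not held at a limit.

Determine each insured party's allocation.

Combined profit-interest units = 41.
Unconstrained shares: Petrov 59,756.10; Lindqvist 17,926.83; Halvorsen 44,817.07.
Capped: Petrov ($28,500); balance $94,000 reallocated over remaining profit-interest units 21.
Remaining shares: Lindqvist 26,857.14 → $26,860; Halvorsen 67,142.86 → $67,140.

Petrov: $28,500; Lindqvist: $26,860; Halvorsen: $67,140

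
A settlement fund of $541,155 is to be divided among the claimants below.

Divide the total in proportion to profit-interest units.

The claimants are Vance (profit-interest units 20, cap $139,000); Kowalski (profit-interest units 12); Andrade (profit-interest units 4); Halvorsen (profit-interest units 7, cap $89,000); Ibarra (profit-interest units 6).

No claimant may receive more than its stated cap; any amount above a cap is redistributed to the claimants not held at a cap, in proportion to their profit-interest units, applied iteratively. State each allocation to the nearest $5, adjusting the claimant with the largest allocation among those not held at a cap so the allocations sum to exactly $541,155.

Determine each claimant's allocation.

Profit-interest units total: 49.
Pro-rata shares before constraints: Vance 220,879.59; Kowalski 132,527.76; Andrade 44,175.92; Halvorsen 77,307.86; Ibarra 66,263.88.
Held at cap: Vance ($139,000); balance $402,155 reallocated over remaining profit-interest units 29.
Held at cap: Halvorsen ($89,000); balance $313,155 reallocated over remaining profit-interest units 22.
Shares after redistribution: Kowalski 170,811.82 → $170,810; Andrade 56,937.27 → $56,935; Ibarra 85,405.91 → $85,405.
Rounding difference +$5 applied to Kowalski → $170,815.

Vance: $139,000 | Kowalski: $170,815 | Andrade: $56,935 | Halvorsen: $89,000 | Ibarra: $85,405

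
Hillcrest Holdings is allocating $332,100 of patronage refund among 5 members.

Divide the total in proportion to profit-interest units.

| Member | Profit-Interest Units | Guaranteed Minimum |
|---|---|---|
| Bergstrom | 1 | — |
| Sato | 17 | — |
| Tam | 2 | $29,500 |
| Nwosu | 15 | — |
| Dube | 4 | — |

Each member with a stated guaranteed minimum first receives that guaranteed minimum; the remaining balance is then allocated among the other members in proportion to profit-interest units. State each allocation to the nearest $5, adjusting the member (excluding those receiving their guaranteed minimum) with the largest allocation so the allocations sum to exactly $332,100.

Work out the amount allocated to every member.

Fund the minimums — Tam $29,500. Residual $302,600.
Residual split over remaining profit-interest units 37: Bergstrom 8,178.38 → $8,180; Sato 139,032.43 → $139,030; Nwosu 122,675.68 → $122,675; Dube 32,713.51 → $32,715.

Bergstrom: $8,180 | Sato: $139,030 | Tam: $29,500 | Nwosu: $122,675 | Dube: $32,715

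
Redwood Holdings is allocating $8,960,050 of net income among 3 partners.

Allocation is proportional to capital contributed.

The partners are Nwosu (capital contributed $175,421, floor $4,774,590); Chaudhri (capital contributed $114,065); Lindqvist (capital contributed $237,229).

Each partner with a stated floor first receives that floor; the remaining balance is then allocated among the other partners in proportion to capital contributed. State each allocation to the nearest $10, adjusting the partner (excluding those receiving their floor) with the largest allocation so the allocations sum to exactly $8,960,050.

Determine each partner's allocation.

Guaranteed amounts: Nwosu $4,774,590. Remaining pool $4,185,460.
Remaining pool split over remaining capital contributed 351,294: Chaudhri 1,359,016.93 → $1,359,020; Lindqvist 2,826,443.07 → $2,826,440.

Nwosu: $4,774,590; Chaudhri: $1,359,020; Lindqvist: $2,826,440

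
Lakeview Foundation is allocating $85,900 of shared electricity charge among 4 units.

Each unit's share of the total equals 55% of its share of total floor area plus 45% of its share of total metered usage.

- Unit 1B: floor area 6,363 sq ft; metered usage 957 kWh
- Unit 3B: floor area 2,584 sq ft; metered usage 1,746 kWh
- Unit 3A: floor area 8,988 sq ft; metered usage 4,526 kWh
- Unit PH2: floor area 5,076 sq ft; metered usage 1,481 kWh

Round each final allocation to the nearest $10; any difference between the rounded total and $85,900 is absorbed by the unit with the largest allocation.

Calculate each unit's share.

Unit 1B: $17,310; Unit 3B: $13,050; Unit 3A: $38,550; Unit PH2: $16,990

Totals — floor area 23,011, metered usage 8,710.
Combined weights (55% floor area + 45% metered usage): Unit 1B 0.2015; Unit 3B 0.1520; Unit 3A 0.4487; Unit PH2 0.1978.
Raw shares: Unit 1B 17,311.35; Unit 3B 13,054.09; Unit 3A 38,540.10; Unit PH2 16,994.46.
After rounding ($10): Unit 1B $17,310; Unit 3B $13,050; Unit 3A $38,540; Unit PH2 $16,990. Sum = $85,890.
Difference $85,900 − $85,890 = +$10 applied to largest allocation (Unit 3A): Unit 3A becomes $38,550.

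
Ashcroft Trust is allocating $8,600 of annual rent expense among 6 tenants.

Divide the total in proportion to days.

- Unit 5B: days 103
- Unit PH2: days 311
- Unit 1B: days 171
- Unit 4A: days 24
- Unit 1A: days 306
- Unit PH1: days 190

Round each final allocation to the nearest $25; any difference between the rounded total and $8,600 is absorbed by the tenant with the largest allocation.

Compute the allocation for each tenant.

Unit 5B: $800 | Unit PH2: $2,450 | Unit 1B: $1,325 | Unit 4A: $175 | Unit 1A: $2,375 | Unit PH1: $1,475

Total days = 1,105.
Raw shares: Unit 5B 103/1,105 × $8,600 = 801.63; Unit PH2 311/1,105 × $8,600 = 2,420.45; Unit 1B 171/1,105 × $8,600 = 1,330.86; Unit 4A 24/1,105 × $8,600 = 186.79; Unit 1A 306/1,105 × $8,600 = 2,381.54; Unit PH1 190/1,105 × $8,600 = 1,478.73.
After rounding ($25): Unit 5B $800; Unit PH2 $2,425; Unit 1B $1,325; Unit 4A $175; Unit 1A $2,375; Unit PH1 $1,475. Sum = $8,575.
Difference $8,600 − $8,575 = +$25 applied to largest allocation (Unit PH2): Unit PH2 becomes $2,450.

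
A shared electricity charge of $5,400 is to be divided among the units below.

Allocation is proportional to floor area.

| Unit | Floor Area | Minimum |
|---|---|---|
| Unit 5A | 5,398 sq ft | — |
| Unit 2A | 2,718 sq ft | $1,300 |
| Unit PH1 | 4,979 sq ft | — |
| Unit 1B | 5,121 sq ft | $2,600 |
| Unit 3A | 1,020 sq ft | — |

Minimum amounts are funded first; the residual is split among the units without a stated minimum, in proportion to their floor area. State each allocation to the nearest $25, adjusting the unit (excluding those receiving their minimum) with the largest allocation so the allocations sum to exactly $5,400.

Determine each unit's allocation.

Unit 5A: $725 | Unit 2A: $1,300 | Unit PH1: $650 | Unit 1B: $2,600 | Unit 3A: $125

Minimums first: Unit 2A $1,300; Unit 1B $2,600. Residual $1,500.
Residual split over remaining floor area 11,397: Unit 5A 710.45 → $700; Unit PH1 655.30 → $650; Unit 3A 134.25 → $125.
Rounding difference +$25 applied to Unit 5A → $725.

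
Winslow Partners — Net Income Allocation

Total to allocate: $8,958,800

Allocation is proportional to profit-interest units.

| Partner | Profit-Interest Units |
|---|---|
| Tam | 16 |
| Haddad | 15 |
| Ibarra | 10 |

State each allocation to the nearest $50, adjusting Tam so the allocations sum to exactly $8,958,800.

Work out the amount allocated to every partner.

Tam: $3,496,150 · Haddad: $3,277,600 · Ibarra: $2,185,050

Sum of profit-interest units: 41.
Pro-rata amounts: Tam 16/41 × $8,958,800 = 3,496,117.07; Haddad 15/41 × $8,958,800 = 3,277,609.76; Ibarra 10/41 × $8,958,800 = 2,185,073.17.
After rounding ($50): Tam $3,496,100; Haddad $3,277,600; Ibarra $2,185,050. Sum = $8,958,750.
Difference $8,958,800 − $8,958,750 = +$50 applied to Tam: Tam becomes $3,496,150.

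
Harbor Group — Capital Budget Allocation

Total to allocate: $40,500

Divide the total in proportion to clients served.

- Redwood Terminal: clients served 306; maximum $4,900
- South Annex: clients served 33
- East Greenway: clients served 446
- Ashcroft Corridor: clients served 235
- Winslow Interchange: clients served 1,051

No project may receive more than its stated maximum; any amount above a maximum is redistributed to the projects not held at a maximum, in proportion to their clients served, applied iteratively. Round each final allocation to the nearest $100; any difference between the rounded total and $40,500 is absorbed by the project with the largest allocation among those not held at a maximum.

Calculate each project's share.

Sum of clients served: 2,071.
Pro-rata shares before constraints: Redwood Terminal 5,984.07; South Annex 645.34; East Greenway 8,721.87; Ashcroft Corridor 4,595.61; Winslow Interchange 20,553.11.
Cap binds for Redwood Terminal ($4,900); balance $35,600 reallocated over remaining clients served 1,765.
Redistributed shares: South Annex 665.61 → $700; East Greenway 8,995.81 → $9,000; Ashcroft Corridor 4,739.94 → $4,700; Winslow Interchange 21,198.64 → $21,200.

Redwood Terminal: $4,900 · South Annex: $700 · East Greenway: $9,000 · Ashcroft Corridor: $4,700 · Winslow Interchange: $21,200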